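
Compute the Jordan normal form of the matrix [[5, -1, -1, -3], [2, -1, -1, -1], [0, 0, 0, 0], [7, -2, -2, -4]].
J = [[0, 1, 0, 0], [0, 0, 1, 0], [0, 0, 0, 0], [0, 0, 0, 0]]

The characteristic polynomial is det(xI - A) = x^4, so the eigenvalues are 0 (algebraic multiplicity 4).

For λ = 0: rank(A) = 2, rank(A^2) = 1, rank(A^3) = 0. The eigenspace has dimension 4 - 2 = 2, so there are 2 Jordan blocks; the rank sequence gives block sizes [3, 1].

Assembling the blocks gives the Jordan form J above.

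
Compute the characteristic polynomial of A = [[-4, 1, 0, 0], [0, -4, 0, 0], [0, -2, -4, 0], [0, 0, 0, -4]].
χ_A(x) = (x + 4)^4

xI - A = [[x + 4, -1, 0, 0], [0, x + 4, 0, 0], [0, 2, x + 4, 0], [0, 0, 0, x + 4]].

Expanding det(xI - A) along the first row:
det(xI - A) = + (x + 4)·det([[x + 4, 0, 0], [2, x + 4, 0], [0, 0, x + 4]]) - (-1)·det([[0, 0, 0], [0, x + 4, 0], [0, 0, x + 4]]) + (0)·det([[0, x + 4, 0], [0, 2, 0], [0, 0, x + 4]]) - (0)·det([[0, x + 4, 0], [0, 2, x + 4], [0, 0, 0]]).

Evaluating gives χ_A(x) = x^4 + 16x^3 + 96x^2 + 256x + 256 = (x + 4)^4.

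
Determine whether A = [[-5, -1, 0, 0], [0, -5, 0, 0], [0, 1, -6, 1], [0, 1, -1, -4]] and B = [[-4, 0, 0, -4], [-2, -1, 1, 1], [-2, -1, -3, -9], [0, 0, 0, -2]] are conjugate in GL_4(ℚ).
No.

trace(A) = -20 but trace(B) = -10. The trace is a similarity invariant, so A and B are not similar.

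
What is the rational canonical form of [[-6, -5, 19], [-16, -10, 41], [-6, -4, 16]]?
R = [[0, 0, 2], [1, 0, -2], [0, 1, 0]]

The invariant factors of A (the non-unit diagonal entries of the Smith normal form of xI - A over ℚ[x]) are x^3 + 2x - 2, each dividing the next. The characteristic polynomial is their product, x^3 + 2x - 2.

The rational canonical form is the block-diagonal matrix of companion matrices C(f_i):
R = [[0, 0, 2], [1, 0, -2], [0, 1, 0]].

Note the characteristic polynomial does not split into linear factors over ℚ, so A has no Jordan form over ℚ; the rational canonical form exists over any field.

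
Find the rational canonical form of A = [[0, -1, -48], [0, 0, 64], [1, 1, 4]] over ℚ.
R = [[0, 0, -64], [1, 0, 16], [0, 1, 4]]

The invariant factors of A (the non-unit diagonal entries of the Smith normal form of xI - A over ℚ[x]) are (x - 4)^2(x + 4), each dividing the next. The characteristic polynomial is their product, (x - 4)^2(x + 4).

The rational canonical form is the block-diagonal matrix of companion matrices C(f_i):
R = [[0, 0, -64], [1, 0, 16], [0, 1, 4]].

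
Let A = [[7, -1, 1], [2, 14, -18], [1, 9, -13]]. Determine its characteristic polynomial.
xI - A = [[x - 7, 1, -1], [-2, x - 14, 18], [-1, -9, x + 13]].

Expanding det(xI - A) along the first row:
det(xI - A) = + (x - 7)·det([[x - 14, 18], [-9, x + 13]]) - (1)·det([[-2, 18], [-1, x + 13]]) + (-1)·det([[-2, x - 14], [-1, -9]]).

Evaluating gives χ_A(x) = x^3 - 8x^2 - 12x + 144 = (x - 6)^2(x + 4).

χ_A(x) = (x - 6)^2(x + 4)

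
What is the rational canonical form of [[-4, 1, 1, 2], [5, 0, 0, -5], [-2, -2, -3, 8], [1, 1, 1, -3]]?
R = [[-5, 0, 0, 0], [0, 0, 0, 0], [0, 1, 0, 0], [0, 0, 1, -5]]

The invariant factors of A (the non-unit diagonal entries of the Smith normal form of xI - A over ℚ[x]) are x + 5, x^2(x + 5), each dividing the next. The characteristic polynomial is their product, x^2(x + 5)^2.

The rational canonical form is the block-diagonal matrix of companion matrices C(f_i):
R = [[-5, 0, 0, 0], [0, 0, 0, 0], [0, 1, 0, 0], [0, 0, 1, -5]].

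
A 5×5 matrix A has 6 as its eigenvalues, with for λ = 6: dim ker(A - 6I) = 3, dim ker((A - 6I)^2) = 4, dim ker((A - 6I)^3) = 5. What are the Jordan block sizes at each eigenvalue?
λ = 6: successive nullity increments [3, 1, 1] count blocks of size ≥ k; block sizes are [3, 1, 1].

Jordan blocks: (6, 3), (6, 1), (6, 1)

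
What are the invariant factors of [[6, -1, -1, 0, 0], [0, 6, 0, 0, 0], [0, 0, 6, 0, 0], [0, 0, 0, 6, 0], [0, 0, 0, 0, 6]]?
The Jordan structure of A has elementary divisors (x - 6)^2, (x - 6), (x - 6), (x - 6). Arranging the block sizes at each eigenvalue in decreasing order and taking row products gives the invariant factors.

Invariant factors (smallest first, each dividing the next): x - 6, x - 6, x - 6, (x - 6)^2.

Check: the last factor (x - 6)^2 is the minimal polynomial, and the product (x - 6)^5 is the characteristic polynomial.

x - 6, x - 6, x - 6, (x - 6)^2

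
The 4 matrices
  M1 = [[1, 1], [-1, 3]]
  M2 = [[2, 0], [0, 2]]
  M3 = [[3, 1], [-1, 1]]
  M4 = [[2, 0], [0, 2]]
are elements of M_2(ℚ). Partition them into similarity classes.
Characteristic polynomials: χ_{M1} = (x - 2)^2, χ_{M2} = (x - 2)^2, χ_{M3} = (x - 2)^2, χ_{M4} = (x - 2)^2.

{M1, M3}: invariant factors (x - 2)^2.

{M2, M4}: invariant factors x - 2, x - 2.

Matrices are similar if and only if their invariant-factor lists agree; the partition into similarity classes is {M1, M3}, {M2, M4}.

2 classes: {M1, M3}, {M2, M4}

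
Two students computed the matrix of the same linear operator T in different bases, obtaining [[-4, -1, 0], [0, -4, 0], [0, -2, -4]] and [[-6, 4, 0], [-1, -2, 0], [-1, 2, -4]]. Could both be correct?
Yes.

Two matrices over a field are similar if and only if they have the same invariant factors.

Both A and B have characteristic polynomial (x + 4)^3 and minimal polynomial (x + 4)^2. Computing further, both have invariant factors x + 4, (x + 4)^2. Hence A and B are similar.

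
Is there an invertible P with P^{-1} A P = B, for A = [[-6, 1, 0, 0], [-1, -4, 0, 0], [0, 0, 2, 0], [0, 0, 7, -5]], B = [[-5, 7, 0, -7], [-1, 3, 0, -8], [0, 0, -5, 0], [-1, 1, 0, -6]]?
Yes.

Two matrices over a field are similar if and only if they have the same invariant factors.

Both A and B have characteristic polynomial (x - 2)(x + 5)^3 and minimal polynomial (x - 2)(x + 5)^2. Computing further, both have invariant factors x + 5, (x - 2)(x + 5)^2. Hence A and B are similar.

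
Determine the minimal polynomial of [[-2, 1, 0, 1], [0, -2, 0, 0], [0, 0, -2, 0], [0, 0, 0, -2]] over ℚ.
m_A(x) = (x + 2)^2

The characteristic polynomial factors as (x + 2)^4. The minimal polynomial is ∏(x - λ)^{k_λ} where k_λ is the size of the largest Jordan block at λ.

For λ = -2: rank(A + 2I) = 1, and the largest Jordan block has size 2 (the smallest k with rank((A + 2I)^k) = rank((A + 2I)^(k+1))).

So m_A(x) = (x + 2)^2.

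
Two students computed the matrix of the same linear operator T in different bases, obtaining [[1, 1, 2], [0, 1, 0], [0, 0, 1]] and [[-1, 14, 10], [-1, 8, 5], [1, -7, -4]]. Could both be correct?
Two matrices over a field are similar if and only if they have the same invariant factors.

Both A and B have characteristic polynomial (x - 1)^3 and minimal polynomial (x - 1)^2. Computing further, both have invariant factors x - 1, (x - 1)^2. Hence A and B are similar.

Yes.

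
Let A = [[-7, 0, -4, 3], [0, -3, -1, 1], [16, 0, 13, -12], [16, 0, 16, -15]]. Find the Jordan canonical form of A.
The characteristic polynomial is det(xI - A) = (x + 3)^4, so the eigenvalues are -3 (algebraic multiplicity 4).

For λ = -3: rank(A + 3I) = 2, rank((A + 3I)^2) = 0. The eigenspace has dimension 4 - 2 = 2, so there are 2 Jordan blocks; the rank sequence gives block sizes [2, 2].

Assembling the blocks gives the Jordan form J above.

J = [[-3, 1, 0, 0], [0, -3, 0, 0], [0, 0, -3, 1], [0, 0, 0, -3]]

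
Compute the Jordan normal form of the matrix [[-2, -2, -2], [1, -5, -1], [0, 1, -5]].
J = [[-4, 1, 0], [0, -4, 1], [0, 0, -4]]

The characteristic polynomial is det(xI - A) = (x + 4)^3, so the eigenvalues are -4 (algebraic multiplicity 3).

For λ = -4: rank(A + 4I) = 2, rank((A + 4I)^2) = 1, rank((A + 4I)^3) = 0. The eigenspace has dimension 3 - 2 = 1, so there is 1 Jordan block; the rank sequence gives block sizes [3].

Assembling the blocks gives the Jordan form J above.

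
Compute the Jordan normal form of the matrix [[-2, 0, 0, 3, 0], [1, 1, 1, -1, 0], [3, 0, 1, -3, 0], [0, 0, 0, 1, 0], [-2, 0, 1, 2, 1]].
J = [[-2, 0, 0, 0, 0], [0, 1, 1, 0, 0], [0, 0, 1, 0, 0], [0, 0, 0, 1, 0], [0, 0, 0, 0, 1]]

The characteristic polynomial is det(xI - A) = (x - 1)^4(x + 2), so the eigenvalues are -2 (algebraic multiplicity 1), 1 (algebraic multiplicity 4).

For λ = -2: algebraic multiplicity 1 gives one 1×1 block.

For λ = 1: rank(A - I) = 2, rank((A - I)^2) = 1. The eigenspace has dimension 5 - 2 = 3, so there are 3 Jordan blocks; the rank sequence gives block sizes [2, 1, 1].

Assembling the blocks gives the Jordan form J above.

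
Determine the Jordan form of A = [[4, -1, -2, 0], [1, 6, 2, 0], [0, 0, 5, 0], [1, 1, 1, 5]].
The characteristic polynomial is det(xI - A) = (x - 5)^4, so the eigenvalues are 5 (algebraic multiplicity 4).

For λ = 5: rank(A - 5I) = 2, rank((A - 5I)^2) = 0. The eigenspace has dimension 4 - 2 = 2, so there are 2 Jordan blocks; the rank sequence gives block sizes [2, 2].

Assembling the blocks gives the Jordan form J above.

J = [[5, 1, 0, 0], [0, 5, 0, 0], [0, 0, 5, 1], [0, 0, 0, 5]]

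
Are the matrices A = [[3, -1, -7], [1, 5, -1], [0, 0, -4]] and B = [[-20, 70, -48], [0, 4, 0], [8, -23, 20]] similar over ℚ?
Yes.

Two matrices over a field are similar if and only if they have the same invariant factors.

Both A and B have characteristic polynomial (x - 4)^2(x + 4) and minimal polynomial (x - 4)^2(x + 4). Computing further, both have invariant factors (x - 4)^2(x + 4). Hence A and B are similar.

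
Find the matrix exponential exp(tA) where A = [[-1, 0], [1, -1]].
A has Jordan form J = [[-1, 1], [0, -1]] with A = PJP^{-1}, so e^{tA} = P e^{tJ} P^{-1}.

For a Jordan block J_k(λ), e^{tJ_k(λ)} = e^{λt} · (I + tN + t^2 N^2/2! + ... + t^{k-1} N^{k-1}/(k-1)!) where N is the nilpotent superdiagonal part.

Assembling the blocks and conjugating back gives the entries of e^{tA} as shown above.

e^{tA} = [[e^{-t}, 0], [t*e^{-t}, e^{-t}]]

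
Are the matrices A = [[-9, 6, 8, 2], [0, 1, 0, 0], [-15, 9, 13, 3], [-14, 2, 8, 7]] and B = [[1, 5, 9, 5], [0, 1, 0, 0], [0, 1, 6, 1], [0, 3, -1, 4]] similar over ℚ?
Two matrices over a field are similar if and only if they have the same invariant factors.

Both A and B have characteristic polynomial (x - 5)^2(x - 1)^2 and minimal polynomial (x - 5)^2(x - 1). Computing further, both have invariant factors x - 1, (x - 5)^2(x - 1). Hence A and B are similar.

Yes.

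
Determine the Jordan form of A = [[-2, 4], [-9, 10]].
The characteristic polynomial is det(xI - A) = (x - 4)^2, so the eigenvalues are 4 (algebraic multiplicity 2).

For λ = 4: rank(A - 4I) = 1, rank((A - 4I)^2) = 0. The eigenspace has dimension 2 - 1 = 1, so there is 1 Jordan block; the rank sequence gives block sizes [2].

Assembling the blocks gives the Jordan form J above.

J = [[4, 1], [0, 4]]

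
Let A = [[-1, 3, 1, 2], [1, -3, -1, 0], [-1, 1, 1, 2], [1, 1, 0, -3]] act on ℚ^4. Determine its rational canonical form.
The invariant factors of A (the non-unit diagonal entries of the Smith normal form of xI - A over ℚ[x]) are x^2 + 3x - 2, x^2 + 3x - 2, each dividing the next. The characteristic polynomial is their product, (x^2 + 3x - 2)^2.

The rational canonical form is the block-diagonal matrix of companion matrices C(f_i):
R = [[0, 2, 0, 0], [1, -3, 0, 0], [0, 0, 0, 2], [0, 0, 1, -3]].

Note the characteristic polynomial does not split into linear factors over ℚ, so A has no Jordan form over ℚ; the rational canonical form exists over any field.

R = [[0, 2, 0, 0], [1, -3, 0, 0], [0, 0, 0, 2], [0, 0, 1, -3]]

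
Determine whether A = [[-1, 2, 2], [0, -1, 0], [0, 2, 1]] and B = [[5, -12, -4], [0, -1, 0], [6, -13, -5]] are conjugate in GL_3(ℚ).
No.

Both have characteristic polynomial (x - 1)(x + 1)^2, but the minimal polynomial of A is (x - 1)(x + 1) while the minimal polynomial of B is (x - 1)(x + 1)^2. The minimal polynomial is a similarity invariant, so A and B are not similar.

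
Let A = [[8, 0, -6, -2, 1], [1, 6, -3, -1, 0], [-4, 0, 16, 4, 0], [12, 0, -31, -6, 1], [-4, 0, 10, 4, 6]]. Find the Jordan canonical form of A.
The characteristic polynomial is det(xI - A) = (x - 6)^5, so the eigenvalues are 6 (algebraic multiplicity 5).

For λ = 6: rank(A - 6I) = 3, rank((A - 6I)^2) = 1, rank((A - 6I)^3) = 0. The eigenspace has dimension 5 - 3 = 2, so there are 2 Jordan blocks; the rank sequence gives block sizes [3, 2].

Assembling the blocks gives the Jordan form J above.

J = [[6, 1, 0, 0, 0], [0, 6, 1, 0, 0], [0, 0, 6, 0, 0], [0, 0, 0, 6, 1], [0, 0, 0, 0, 6]]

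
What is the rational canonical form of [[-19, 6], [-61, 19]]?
The invariant factors of A (the non-unit diagonal entries of the Smith normal form of xI - A over ℚ[x]) are x^2 + 5, each dividing the next. The characteristic polynomial is their product, x^2 + 5.

The rational canonical form is the block-diagonal matrix of companion matrices C(f_i):
R = [[0, -5], [1, 0]].

Note the characteristic polynomial does not split into linear factors over ℚ, so A has no Jordan form over ℚ; the rational canonical form exists over any field.

R = [[0, -5], [1, 0]]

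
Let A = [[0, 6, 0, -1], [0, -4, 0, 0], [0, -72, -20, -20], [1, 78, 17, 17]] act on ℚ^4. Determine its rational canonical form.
The invariant factors of A (the non-unit diagonal entries of the Smith normal form of xI - A over ℚ[x]) are x + 4, (x + 4)(x^2 - x + 5), each dividing the next. The characteristic polynomial is their product, (x + 4)^2(x^2 - x + 5).

The rational canonical form is the block-diagonal matrix of companion matrices C(f_i):
R = [[-4, 0, 0, 0], [0, 0, 0, -20], [0, 1, 0, -1], [0, 0, 1, -3]].

Note the characteristic polynomial does not split into linear factors over ℚ, so A has no Jordan form over ℚ; the rational canonical form exists over any field.

R = [[-4, 0, 0, 0], [0, 0, 0, -20], [0, 1, 0, -1], [0, 0, 1, -3]]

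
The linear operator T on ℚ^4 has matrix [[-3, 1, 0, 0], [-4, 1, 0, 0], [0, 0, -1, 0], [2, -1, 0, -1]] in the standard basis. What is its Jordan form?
J = [[-1, 1, 0, 0], [0, -1, 0, 0], [0, 0, -1, 0], [0, 0, 0, -1]]

The characteristic polynomial is det(xI - A) = (x + 1)^4, so the eigenvalues are -1 (algebraic multiplicity 4).

For λ = -1: rank(A + I) = 1, rank((A + I)^2) = 0. The eigenspace has dimension 4 - 1 = 3, so there are 3 Jordan blocks; the rank sequence gives block sizes [2, 1, 1].

Assembling the blocks gives the Jordan form J above.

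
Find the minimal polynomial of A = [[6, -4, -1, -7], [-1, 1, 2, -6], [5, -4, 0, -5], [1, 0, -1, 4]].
The characteristic polynomial factors as (x - 3)^3(x - 2). The minimal polynomial is ∏(x - λ)^{k_λ} where k_λ is the size of the largest Jordan block at λ.

For λ = 2: rank(A - 2I) = 3, and the largest Jordan block has size 1 (the smallest k with rank((A - 2I)^k) = rank((A - 2I)^(k+1))).
For λ = 3: rank(A - 3I) = 2, and the largest Jordan block has size 2 (the smallest k with rank((A - 3I)^k) = rank((A - 3I)^(k+1))).

So m_A(x) = (x - 3)^2(x - 2).

m_A(x) = (x - 3)^2(x - 2)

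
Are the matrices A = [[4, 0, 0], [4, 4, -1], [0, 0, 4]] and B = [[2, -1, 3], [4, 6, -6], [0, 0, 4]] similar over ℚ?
Yes.

Two matrices over a field are similar if and only if they have the same invariant factors.

Both A and B have characteristic polynomial (x - 4)^3 and minimal polynomial (x - 4)^2. Computing further, both have invariant factors x - 4, (x - 4)^2. Hence A and B are similar.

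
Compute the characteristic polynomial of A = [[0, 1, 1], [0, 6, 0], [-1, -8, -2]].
xI - A = [[x, -1, -1], [0, x - 6, 0], [1, 8, x + 2]].

Expanding det(xI - A) along the first row:
det(xI - A) = + (x)·det([[x - 6, 0], [8, x + 2]]) - (-1)·det([[0, 0], [1, x + 2]]) + (-1)·det([[0, x - 6], [1, 8]]).

Evaluating gives χ_A(x) = x^3 - 4x^2 - 11x - 6 = (x - 6)(x + 1)^2.

χ_A(x) = (x - 6)(x + 1)^2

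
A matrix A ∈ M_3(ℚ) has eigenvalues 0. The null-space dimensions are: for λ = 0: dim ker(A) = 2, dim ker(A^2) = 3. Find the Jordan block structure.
λ = 0: successive nullity increments [2, 1] count blocks of size ≥ k; block sizes are [2, 1].

Jordan blocks: (0, 2), (0, 1)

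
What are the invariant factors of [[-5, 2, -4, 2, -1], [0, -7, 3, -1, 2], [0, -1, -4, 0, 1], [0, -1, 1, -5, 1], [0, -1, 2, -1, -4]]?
(x + 5)^2, (x + 5)^3

The Jordan structure of A has elementary divisors (x + 5)^3, (x + 5)^2. Arranging the block sizes at each eigenvalue in decreasing order and taking row products gives the invariant factors.

Invariant factors (smallest first, each dividing the next): (x + 5)^2, (x + 5)^3.

Check: the last factor (x + 5)^3 is the minimal polynomial, and the product (x + 5)^5 is the characteristic polynomial.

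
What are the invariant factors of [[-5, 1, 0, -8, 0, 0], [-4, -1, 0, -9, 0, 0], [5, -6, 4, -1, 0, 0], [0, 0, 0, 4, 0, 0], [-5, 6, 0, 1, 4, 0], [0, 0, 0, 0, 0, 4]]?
The Jordan structure of A has elementary divisors (x + 3)^2, (x - 4), (x - 4), (x - 4), (x - 4). Arranging the block sizes at each eigenvalue in decreasing order and taking row products gives the invariant factors.

Invariant factors (smallest first, each dividing the next): x - 4, x - 4, x - 4, (x - 4)(x + 3)^2.

Check: the last factor (x - 4)(x + 3)^2 is the minimal polynomial, and the product (x - 4)^4(x + 3)^2 is the characteristic polynomial.

x - 4, x - 4, x - 4, (x - 4)(x + 3)^2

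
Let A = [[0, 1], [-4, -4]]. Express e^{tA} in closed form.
e^{tA} = [[(2*t + 1)*e^{-2*t}, t*e^{-2*t}], [-4*t*e^{-2*t}, (1 - 2*t)*e^{-2*t}]]

A has Jordan form J = [[-2, 1], [0, -2]] with A = PJP^{-1}, so e^{tA} = P e^{tJ} P^{-1}.

For a Jordan block J_k(λ), e^{tJ_k(λ)} = e^{λt} · (I + tN + t^2 N^2/2! + ... + t^{k-1} N^{k-1}/(k-1)!) where N is the nilpotent superdiagonal part.

Assembling the blocks and conjugating back gives the entries of e^{tA} as shown above.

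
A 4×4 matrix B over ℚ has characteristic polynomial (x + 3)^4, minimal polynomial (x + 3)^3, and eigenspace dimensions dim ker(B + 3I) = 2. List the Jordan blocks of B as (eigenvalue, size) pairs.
Jordan blocks: (-3, 3), (-3, 1)

λ = -3: algebraic multiplicity 4 (exponent in χ_B), largest block size 3 (exponent in m_B), 2 blocks (geometric multiplicity). These force block sizes [3, 1].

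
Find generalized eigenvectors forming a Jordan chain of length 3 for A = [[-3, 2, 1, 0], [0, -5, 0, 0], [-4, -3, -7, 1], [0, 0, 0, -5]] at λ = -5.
v_1 = [[0, 1, -2, 0]]^T, v_2 = [[0, 0, 1, 0]]^T, v_3 = [[1, 0, -2, 0]]^T

We seek v_1 ∈ ker((A + 5I)^3) \ ker((A + 5I)^2), then set v_{i+1} = (A + 5I) v_i.

One such chain is v_1 = [[0, 1, -2, 0]]^T, v_2 = [[0, 0, 1, 0]]^T, v_3 = [[1, 0, -2, 0]]^T. Check: (A + 5I) v_3 = [[0, 0, 0, 0]]^T = 0.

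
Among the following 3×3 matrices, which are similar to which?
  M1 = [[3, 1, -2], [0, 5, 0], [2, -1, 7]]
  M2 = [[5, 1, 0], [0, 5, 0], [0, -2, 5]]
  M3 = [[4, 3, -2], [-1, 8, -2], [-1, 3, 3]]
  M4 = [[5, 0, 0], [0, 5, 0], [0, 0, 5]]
2 classes: {M1, M2, M3}, {M4}

Characteristic polynomials: χ_{M1} = (x - 5)^3, χ_{M2} = (x - 5)^3, χ_{M3} = (x - 5)^3, χ_{M4} = (x - 5)^3.

{M1, M2, M3}: invariant factors x - 5, (x - 5)^2.

{M4}: invariant factors x - 5, x - 5, x - 5.

Matrices are similar if and only if their invariant-factor lists agree; the partition into similarity classes is {M1, M2, M3}, {M4}.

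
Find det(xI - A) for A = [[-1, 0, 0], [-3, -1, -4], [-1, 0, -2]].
xI - A = [[x + 1, 0, 0], [3, x + 1, 4], [1, 0, x + 2]].

Expanding det(xI - A) along the first row:
det(xI - A) = + (x + 1)·det([[x + 1, 4], [0, x + 2]]) - (0)·det([[3, 4], [1, x + 2]]) + (0)·det([[3, x + 1], [1, 0]]).

Evaluating gives χ_A(x) = x^3 + 4x^2 + 5x + 2 = (x + 1)^2(x + 2).

χ_A(x) = (x + 1)^2(x + 2)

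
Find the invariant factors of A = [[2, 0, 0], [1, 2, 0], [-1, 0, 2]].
x - 2, (x - 2)^2

The Jordan structure of A has elementary divisors (x - 2)^2, (x - 2). Arranging the block sizes at each eigenvalue in decreasing order and taking row products gives the invariant factors.

Invariant factors (smallest first, each dividing the next): x - 2, (x - 2)^2.

Check: the last factor (x - 2)^2 is the minimal polynomial, and the product (x - 2)^3 is the characteristic polynomial.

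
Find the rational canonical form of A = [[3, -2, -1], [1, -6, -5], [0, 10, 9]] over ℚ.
The invariant factors of A (the non-unit diagonal entries of the Smith normal form of xI - A over ℚ[x]) are (x - 4)(x^2 - 2x - 1), each dividing the next. The characteristic polynomial is their product, (x - 4)(x^2 - 2x - 1).

The rational canonical form is the block-diagonal matrix of companion matrices C(f_i):
R = [[0, 0, -4], [1, 0, -7], [0, 1, 6]].

Note the characteristic polynomial does not split into linear factors over ℚ, so A has no Jordan form over ℚ; the rational canonical form exists over any field.

R = [[0, 0, -4], [1, 0, -7], [0, 1, 6]]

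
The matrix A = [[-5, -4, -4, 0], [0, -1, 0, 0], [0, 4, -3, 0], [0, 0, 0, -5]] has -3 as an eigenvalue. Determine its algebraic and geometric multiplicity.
algebraic multiplicity 1, geometric multiplicity 1

The characteristic polynomial is (x + 1)(x + 3)(x + 5)^2, so the factor x + 3 appears with exponent 1: the algebraic multiplicity is 1.

rank(A + 3I) = 3, so the eigenspace has dimension 4 - 3 = 1: the geometric multiplicity is 1.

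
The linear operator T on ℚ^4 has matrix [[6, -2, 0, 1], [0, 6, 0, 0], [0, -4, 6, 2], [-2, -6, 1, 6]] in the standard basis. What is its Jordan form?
The characteristic polynomial is det(xI - A) = (x - 6)^4, so the eigenvalues are 6 (algebraic multiplicity 4).

For λ = 6: rank(A - 6I) = 2, rank((A - 6I)^2) = 1, rank((A - 6I)^3) = 0. The eigenspace has dimension 4 - 2 = 2, so there are 2 Jordan blocks; the rank sequence gives block sizes [3, 1].

Assembling the blocks gives the Jordan form J above.

J = [[6, 1, 0, 0], [0, 6, 1, 0], [0, 0, 6, 0], [0, 0, 0, 6]]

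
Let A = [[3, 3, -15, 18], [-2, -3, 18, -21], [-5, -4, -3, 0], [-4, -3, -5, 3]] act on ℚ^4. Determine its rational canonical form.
The invariant factors of A (the non-unit diagonal entries of the Smith normal form of xI - A over ℚ[x]) are (x^2 - 3)^2, each dividing the next. The characteristic polynomial is their product, (x^2 - 3)^2.

The rational canonical form is the block-diagonal matrix of companion matrices C(f_i):
R = [[0, 0, 0, -9], [1, 0, 0, 0], [0, 1, 0, 6], [0, 0, 1, 0]].

Note the characteristic polynomial does not split into linear factors over ℚ, so A has no Jordan form over ℚ; the rational canonical form exists over any field.

R = [[0, 0, 0, -9], [1, 0, 0, 0], [0, 1, 0, 6], [0, 0, 1, 0]]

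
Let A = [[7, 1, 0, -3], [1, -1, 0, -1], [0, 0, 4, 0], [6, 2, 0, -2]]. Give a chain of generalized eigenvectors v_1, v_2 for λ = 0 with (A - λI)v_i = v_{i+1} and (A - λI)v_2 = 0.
We seek v_1 ∈ ker(A^2) \ ker(A), then set v_{i+1} = A v_i.

One such chain is v_1 = [[0, 1, 0, 0]]^T, v_2 = [[1, -1, 0, 2]]^T. Check: A v_2 = [[0, 0, 0, 0]]^T = 0.

v_1 = [[0, 1, 0, 0]]^T, v_2 = [[1, -1, 0, 2]]^T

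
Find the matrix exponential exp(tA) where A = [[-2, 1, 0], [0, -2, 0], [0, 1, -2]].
A has Jordan form J = [[-2, 1, 0], [0, -2, 0], [0, 0, -2]] with A = PJP^{-1}, so e^{tA} = P e^{tJ} P^{-1}.

For a Jordan block J_k(λ), e^{tJ_k(λ)} = e^{λt} · (I + tN + t^2 N^2/2! + ... + t^{k-1} N^{k-1}/(k-1)!) where N is the nilpotent superdiagonal part.

Assembling the blocks and conjugating back gives the entries of e^{tA} as shown above.

e^{tA} = [[e^{-2*t}, t*e^{-2*t}, 0], [0, e^{-2*t}, 0], [0, t*e^{-2*t}, e^{-2*t}]]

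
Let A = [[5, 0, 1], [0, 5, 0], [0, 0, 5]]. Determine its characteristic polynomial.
xI - A = [[x - 5, 0, -1], [0, x - 5, 0], [0, 0, x - 5]].

Expanding det(xI - A) along the first row:
det(xI - A) = + (x - 5)·det([[x - 5, 0], [0, x - 5]]) - (0)·det([[0, 0], [0, x - 5]]) + (-1)·det([[0, x - 5], [0, 0]]).

Evaluating gives χ_A(x) = x^3 - 15x^2 + 75x - 125 = (x - 5)^3.

χ_A(x) = (x - 5)^3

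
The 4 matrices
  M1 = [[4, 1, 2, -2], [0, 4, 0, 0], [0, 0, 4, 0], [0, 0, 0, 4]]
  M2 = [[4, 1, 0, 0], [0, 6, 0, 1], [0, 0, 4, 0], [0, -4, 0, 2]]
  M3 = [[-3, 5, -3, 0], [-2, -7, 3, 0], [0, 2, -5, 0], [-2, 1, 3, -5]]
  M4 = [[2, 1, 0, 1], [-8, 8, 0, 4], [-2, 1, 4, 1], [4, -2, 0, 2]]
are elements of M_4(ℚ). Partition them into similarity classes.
3 classes: {M1, M4}, {M2}, {M3}

Characteristic polynomials: χ_{M1} = (x - 4)^4, χ_{M2} = (x - 4)^4, χ_{M3} = (x + 5)^4, χ_{M4} = (x - 4)^4.

{M1, M4}: invariant factors x - 4, x - 4, (x - 4)^2.

{M2}: invariant factors x - 4, (x - 4)^3.

{M3}: invariant factors x + 5, (x + 5)^3.

Matrices are similar if and only if their invariant-factor lists agree; the partition into similarity classes is {M1, M4}, {M2}, {M3}.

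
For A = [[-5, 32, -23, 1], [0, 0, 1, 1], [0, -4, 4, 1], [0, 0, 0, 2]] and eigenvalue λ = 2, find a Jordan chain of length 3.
We seek v_1 ∈ ker((A - 2I)^3) \ ker((A - 2I)^2), then set v_{i+1} = (A - 2I) v_i.

One such chain is v_1 = [[0, 0, 0, 1]]^T, v_2 = [[1, 1, 1, 0]]^T, v_3 = [[2, -1, -2, 0]]^T. Check: (A - 2I) v_3 = [[0, 0, 0, 0]]^T = 0.

v_1 = [[0, 0, 0, 1]]^T, v_2 = [[1, 1, 1, 0]]^T, v_3 = [[2, -1, -2, 0]]^T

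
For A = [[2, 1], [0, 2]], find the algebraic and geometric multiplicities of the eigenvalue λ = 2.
algebraic multiplicity 2, geometric multiplicity 1

The characteristic polynomial is (x - 2)^2, so the factor x - 2 appears with exponent 2: the algebraic multiplicity is 2.

rank(A - 2I) = 1, so the eigenspace has dimension 2 - 1 = 1: the geometric multiplicity is 1.

Since 1 < 2, A is not diagonalizable.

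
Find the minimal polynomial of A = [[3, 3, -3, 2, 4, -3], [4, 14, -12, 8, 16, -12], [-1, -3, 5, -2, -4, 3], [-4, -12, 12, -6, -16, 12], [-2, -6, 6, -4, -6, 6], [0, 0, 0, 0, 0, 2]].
The characteristic polynomial factors as (x - 2)^6. The minimal polynomial is ∏(x - λ)^{k_λ} where k_λ is the size of the largest Jordan block at λ.

For λ = 2: rank(A - 2I) = 1, and the largest Jordan block has size 2 (the smallest k with rank((A - 2I)^k) = rank((A - 2I)^(k+1))).

So m_A(x) = (x - 2)^2.

m_A(x) = (x - 2)^2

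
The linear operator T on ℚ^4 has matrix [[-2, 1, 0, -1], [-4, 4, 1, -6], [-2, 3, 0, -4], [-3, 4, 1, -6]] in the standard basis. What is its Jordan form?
J = [[-1, 1, 0, 0], [0, -1, 0, 0], [0, 0, -1, 1], [0, 0, 0, -1]]

The characteristic polynomial is det(xI - A) = (x + 1)^4, so the eigenvalues are -1 (algebraic multiplicity 4).

For λ = -1: rank(A + I) = 2, rank((A + I)^2) = 0. The eigenspace has dimension 4 - 2 = 2, so there are 2 Jordan blocks; the rank sequence gives block sizes [2, 2].

Assembling the blocks gives the Jordan form J above.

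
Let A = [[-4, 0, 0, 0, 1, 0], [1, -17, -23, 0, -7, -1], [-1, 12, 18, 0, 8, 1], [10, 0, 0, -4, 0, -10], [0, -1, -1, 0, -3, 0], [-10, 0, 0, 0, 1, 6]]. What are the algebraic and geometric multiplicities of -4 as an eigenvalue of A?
The characteristic polynomial is (x - 6)^2(x + 4)^4, so the factor x + 4 appears with exponent 4: the algebraic multiplicity is 4.

rank(A + 4I) = 4, so the eigenspace has dimension 6 - 4 = 2: the geometric multiplicity is 2.

Since 2 < 4, A is not diagonalizable.

algebraic multiplicity 4, geometric multiplicity 2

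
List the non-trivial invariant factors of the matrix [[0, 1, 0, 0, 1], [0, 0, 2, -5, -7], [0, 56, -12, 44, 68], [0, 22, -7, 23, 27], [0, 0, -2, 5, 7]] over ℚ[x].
x^2(x - 6)^3

The Jordan structure of A has elementary divisors x^2, (x - 6)^3. Arranging the block sizes at each eigenvalue in decreasing order and taking row products gives the invariant factors.

Invariant factors (smallest first, each dividing the next): x^2(x - 6)^3.

Check: the last factor x^2(x - 6)^3 is the minimal polynomial, and the product x^2(x - 6)^3 is the characteristic polynomial.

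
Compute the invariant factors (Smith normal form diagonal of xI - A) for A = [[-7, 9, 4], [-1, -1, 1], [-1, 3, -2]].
The Jordan structure of A has elementary divisors (x + 4), (x + 3)^2. Arranging the block sizes at each eigenvalue in decreasing order and taking row products gives the invariant factors.

Invariant factors (smallest first, each dividing the next): (x + 3)^2(x + 4).

Check: the last factor (x + 3)^2(x + 4) is the minimal polynomial, and the product (x + 3)^2(x + 4) is the characteristic polynomial.

(x + 3)^2(x + 4)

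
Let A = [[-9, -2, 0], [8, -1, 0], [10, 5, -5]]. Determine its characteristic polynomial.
χ_A(x) = (x + 5)^3

xI - A = [[x + 9, 2, 0], [-8, x + 1, 0], [-10, -5, x + 5]].

Expanding det(xI - A) along the first row:
det(xI - A) = + (x + 9)·det([[x + 1, 0], [-5, x + 5]]) - (2)·det([[-8, 0], [-10, x + 5]]) + (0)·det([[-8, x + 1], [-10, -5]]).

Evaluating gives χ_A(x) = x^3 + 15x^2 + 75x + 125 = (x + 5)^3.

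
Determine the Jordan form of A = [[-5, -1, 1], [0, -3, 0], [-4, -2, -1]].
The characteristic polynomial is det(xI - A) = (x + 3)^3, so the eigenvalues are -3 (algebraic multiplicity 3).

For λ = -3: rank(A + 3I) = 1, rank((A + 3I)^2) = 0. The eigenspace has dimension 3 - 1 = 2, so there are 2 Jordan blocks; the rank sequence gives block sizes [2, 1].

Assembling the blocks gives the Jordan form J above.

J = [[-3, 1, 0], [0, -3, 0], [0, 0, -3]]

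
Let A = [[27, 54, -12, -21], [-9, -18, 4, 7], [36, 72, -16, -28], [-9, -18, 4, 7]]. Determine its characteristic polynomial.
xI - A = [[x - 27, -54, 12, 21], [9, x + 18, -4, -7], [-36, -72, x + 16, 28], [9, 18, -4, x - 7]].

Expanding det(xI - A) along the first row:
det(xI - A) = + (x - 27)·det([[x + 18, -4, -7], [-72, x + 16, 28], [18, -4, x - 7]]) - (-54)·det([[9, -4, -7], [-36, x + 16, 28], [9, -4, x - 7]]) + (12)·det([[9, x + 18, -7], [-36, -72, 28], [9, 18, x - 7]]) - (21)·det([[9, x + 18, -4], [-36, -72, x + 16], [9, 18, -4]]).

Evaluating gives χ_A(x) = x^4.

χ_A(x) = x^4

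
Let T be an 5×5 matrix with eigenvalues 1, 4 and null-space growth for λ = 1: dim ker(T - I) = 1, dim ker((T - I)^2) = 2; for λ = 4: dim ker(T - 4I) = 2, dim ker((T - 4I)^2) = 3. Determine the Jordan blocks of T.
λ = 1: successive nullity increments [1, 1] count blocks of size ≥ k; block sizes are [2].
λ = 4: successive nullity increments [2, 1] count blocks of size ≥ k; block sizes are [2, 1].

Jordan blocks: (1, 2), (4, 2), (4, 1)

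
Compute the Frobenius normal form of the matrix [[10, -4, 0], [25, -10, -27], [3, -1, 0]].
The invariant factors of A (the non-unit diagonal entries of the Smith normal form of xI - A over ℚ[x]) are (x - 6)(x + 3)^2, each dividing the next. The characteristic polynomial is their product, (x - 6)(x + 3)^2.

The rational canonical form is the block-diagonal matrix of companion matrices C(f_i):
R = [[0, 0, 54], [1, 0, 27], [0, 1, 0]].

R = [[0, 0, 54], [1, 0, 27], [0, 1, 0]]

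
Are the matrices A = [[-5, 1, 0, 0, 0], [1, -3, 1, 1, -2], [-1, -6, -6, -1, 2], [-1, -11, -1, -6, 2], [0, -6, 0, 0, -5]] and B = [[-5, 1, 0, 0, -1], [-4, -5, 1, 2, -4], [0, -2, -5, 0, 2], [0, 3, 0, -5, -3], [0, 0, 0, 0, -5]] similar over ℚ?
Two matrices over a field are similar if and only if they have the same invariant factors.

Both A and B have characteristic polynomial (x + 5)^5 and minimal polynomial (x + 5)^3. Computing further, both have invariant factors x + 5, x + 5, (x + 5)^3. Hence A and B are similar.

Yes.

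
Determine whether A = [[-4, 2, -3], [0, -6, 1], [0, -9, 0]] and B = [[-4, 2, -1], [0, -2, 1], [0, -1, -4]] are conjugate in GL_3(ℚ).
Yes.

Two matrices over a field are similar if and only if they have the same invariant factors.

Both A and B have characteristic polynomial (x + 3)^2(x + 4) and minimal polynomial (x + 3)^2(x + 4). Computing further, both have invariant factors (x + 3)^2(x + 4). Hence A and B are similar.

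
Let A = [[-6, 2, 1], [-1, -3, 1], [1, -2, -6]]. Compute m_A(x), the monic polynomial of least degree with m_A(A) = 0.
The characteristic polynomial factors as (x + 5)^3. The minimal polynomial is ∏(x - λ)^{k_λ} where k_λ is the size of the largest Jordan block at λ.

For λ = -5: rank(A + 5I) = 1, and the largest Jordan block has size 2 (the smallest k with rank((A + 5I)^k) = rank((A + 5I)^(k+1))).

So m_A(x) = (x + 5)^2.

m_A(x) = (x + 5)^2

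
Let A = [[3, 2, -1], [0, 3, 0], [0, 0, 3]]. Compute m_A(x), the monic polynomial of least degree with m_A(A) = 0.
m_A(x) = (x - 3)^2

The characteristic polynomial factors as (x - 3)^3. The minimal polynomial is ∏(x - λ)^{k_λ} where k_λ is the size of the largest Jordan block at λ.

For λ = 3: rank(A - 3I) = 1, and the largest Jordan block has size 2 (the smallest k with rank((A - 3I)^k) = rank((A - 3I)^(k+1))).

So m_A(x) = (x - 3)^2.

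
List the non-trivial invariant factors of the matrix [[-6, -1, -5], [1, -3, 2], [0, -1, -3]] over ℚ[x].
(x + 4)^3

The Jordan structure of A has elementary divisors (x + 4)^3. Arranging the block sizes at each eigenvalue in decreasing order and taking row products gives the invariant factors.

Invariant factors (smallest first, each dividing the next): (x + 4)^3.

Check: the last factor (x + 4)^3 is the minimal polynomial, and the product (x + 4)^3 is the characteristic polynomial.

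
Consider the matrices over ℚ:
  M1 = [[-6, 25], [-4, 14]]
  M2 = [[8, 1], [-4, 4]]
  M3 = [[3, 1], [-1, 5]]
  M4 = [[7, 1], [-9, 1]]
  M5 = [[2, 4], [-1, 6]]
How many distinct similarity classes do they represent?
2 classes: {M1, M3, M4, M5}, {M2}

Characteristic polynomials: χ_{M1} = (x - 4)^2, χ_{M2} = (x - 6)^2, χ_{M3} = (x - 4)^2, χ_{M4} = (x - 4)^2, χ_{M5} = (x - 4)^2.

{M1, M3, M4, M5}: invariant factors (x - 4)^2.

{M2}: invariant factors (x - 6)^2.

Matrices are similar if and only if their invariant-factor lists agree; the partition into similarity classes is {M1, M3, M4, M5}, {M2}.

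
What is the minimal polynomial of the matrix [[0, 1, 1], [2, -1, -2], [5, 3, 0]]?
m_A(x) = (x - 1)(x + 1)^2

The characteristic polynomial factors as (x - 1)(x + 1)^2. The minimal polynomial is ∏(x - λ)^{k_λ} where k_λ is the size of the largest Jordan block at λ.

For λ = -1: rank(A + I) = 2, and the largest Jordan block has size 2 (the smallest k with rank((A + I)^k) = rank((A + I)^(k+1))).
For λ = 1: rank(A - I) = 2, and the largest Jordan block has size 1 (the smallest k with rank((A - I)^k) = rank((A - I)^(k+1))).

So m_A(x) = (x - 1)(x + 1)^2.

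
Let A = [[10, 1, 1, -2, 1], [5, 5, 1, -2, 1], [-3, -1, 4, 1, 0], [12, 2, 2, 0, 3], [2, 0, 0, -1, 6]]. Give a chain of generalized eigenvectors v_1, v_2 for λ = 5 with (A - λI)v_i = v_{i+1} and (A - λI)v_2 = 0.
We seek v_1 ∈ ker((A - 5I)^2) \ ker(A - 5I), then set v_{i+1} = (A - 5I) v_i.

One such chain is v_1 = [[0, 0, -1, 0, 1]]^T, v_2 = [[0, 0, 1, 1, 1]]^T. Check: (A - 5I) v_2 = [[0, 0, 0, 0, 0]]^T = 0.

v_1 = [[0, 0, -1, 0, 1]]^T, v_2 = [[0, 0, 1, 1, 1]]^T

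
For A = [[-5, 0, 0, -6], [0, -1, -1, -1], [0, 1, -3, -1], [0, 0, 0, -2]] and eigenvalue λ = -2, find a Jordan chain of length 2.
We seek v_1 ∈ ker((A + 2I)^2) \ ker(A + 2I), then set v_{i+1} = (A + 2I) v_i.

One such chain is v_1 = [[0, 0, -1, 0]]^T, v_2 = [[0, 1, 1, 0]]^T. Check: (A + 2I) v_2 = [[0, 0, 0, 0]]^T = 0.

v_1 = [[0, 0, -1, 0]]^T, v_2 = [[0, 1, 1, 0]]^T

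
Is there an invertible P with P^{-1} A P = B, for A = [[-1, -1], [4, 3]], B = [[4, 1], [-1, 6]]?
trace(A) = 2 but trace(B) = 10. The trace is a similarity invariant, so A and B are not similar.

No.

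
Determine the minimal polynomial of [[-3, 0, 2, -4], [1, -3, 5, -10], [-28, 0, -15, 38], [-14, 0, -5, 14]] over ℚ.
The characteristic polynomial factors as (x - 4)(x + 3)^2(x + 5). The minimal polynomial is ∏(x - λ)^{k_λ} where k_λ is the size of the largest Jordan block at λ.

For λ = -5: rank(A + 5I) = 3, and the largest Jordan block has size 1 (the smallest k with rank((A + 5I)^k) = rank((A + 5I)^(k+1))).
For λ = -3: rank(A + 3I) = 3, and the largest Jordan block has size 2 (the smallest k with rank((A + 3I)^k) = rank((A + 3I)^(k+1))).
For λ = 4: rank(A - 4I) = 3, and the largest Jordan block has size 1 (the smallest k with rank((A - 4I)^k) = rank((A - 4I)^(k+1))).

So m_A(x) = (x - 4)(x + 3)^2(x + 5).

m_A(x) = (x - 4)(x + 3)^2(x + 5)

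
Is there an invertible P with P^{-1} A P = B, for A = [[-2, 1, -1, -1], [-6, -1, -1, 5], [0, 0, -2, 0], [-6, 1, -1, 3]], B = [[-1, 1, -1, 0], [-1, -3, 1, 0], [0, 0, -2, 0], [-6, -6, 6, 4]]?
Yes.

Two matrices over a field are similar if and only if they have the same invariant factors.

Both A and B have characteristic polynomial (x - 4)(x + 2)^3 and minimal polynomial (x - 4)(x + 2)^2. Computing further, both have invariant factors x + 2, (x - 4)(x + 2)^2. Hence A and B are similar.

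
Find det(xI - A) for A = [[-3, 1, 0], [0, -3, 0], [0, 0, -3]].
xI - A = [[x + 3, -1, 0], [0, x + 3, 0], [0, 0, x + 3]].

Expanding det(xI - A) along the first row:
det(xI - A) = + (x + 3)·det([[x + 3, 0], [0, x + 3]]) - (-1)·det([[0, 0], [0, x + 3]]) + (0)·det([[0, x + 3], [0, 0]]).

Evaluating gives χ_A(x) = x^3 + 9x^2 + 27x + 27 = (x + 3)^3.

χ_A(x) = (x + 3)^3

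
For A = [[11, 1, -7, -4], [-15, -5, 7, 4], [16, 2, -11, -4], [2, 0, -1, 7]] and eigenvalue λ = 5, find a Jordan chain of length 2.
We seek v_1 ∈ ker((A - 5I)^2) \ ker(A - 5I), then set v_{i+1} = (A - 5I) v_i.

One such chain is v_1 = [[-1, 1, -1, 1]]^T, v_2 = [[-2, 2, -2, 1]]^T. Check: (A - 5I) v_2 = [[0, 0, 0, 0]]^T = 0.

v_1 = [[-1, 1, -1, 1]]^T, v_2 = [[-2, 2, -2, 1]]^T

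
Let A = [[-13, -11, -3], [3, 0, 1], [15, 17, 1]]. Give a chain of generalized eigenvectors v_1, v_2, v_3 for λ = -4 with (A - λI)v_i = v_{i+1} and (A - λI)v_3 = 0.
v_1 = [[-3, 0, 10]]^T, v_2 = [[-3, 1, 5]]^T, v_3 = [[1, 0, -3]]^T

We seek v_1 ∈ ker((A + 4I)^3) \ ker((A + 4I)^2), then set v_{i+1} = (A + 4I) v_i.

One such chain is v_1 = [[-3, 0, 10]]^T, v_2 = [[-3, 1, 5]]^T, v_3 = [[1, 0, -3]]^T. Check: (A + 4I) v_3 = [[0, 0, 0]]^T = 0.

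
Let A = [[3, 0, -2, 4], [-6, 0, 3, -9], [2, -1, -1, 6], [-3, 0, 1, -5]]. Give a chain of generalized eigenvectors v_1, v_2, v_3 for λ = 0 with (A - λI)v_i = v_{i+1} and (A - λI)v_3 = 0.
v_1 = [[-2, 2, -1, 1]]^T, v_2 = [[0, 0, 1, 0]]^T, v_3 = [[-2, 3, -1, 1]]^T

We seek v_1 ∈ ker(A^3) \ ker(A^2), then set v_{i+1} = A v_i.

One such chain is v_1 = [[-2, 2, -1, 1]]^T, v_2 = [[0, 0, 1, 0]]^T, v_3 = [[-2, 3, -1, 1]]^T. Check: A v_3 = [[0, 0, 0, 0]]^T = 0.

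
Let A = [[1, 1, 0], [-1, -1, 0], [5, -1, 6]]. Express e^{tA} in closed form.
e^{tA} = [[t + 1, t, 0], [-t, 1 - t, 0], [-t + e^{6*t} - 1, -t, e^{6*t}]]

A has Jordan form J = [[0, 1, 0], [0, 0, 0], [0, 0, 6]] with A = PJP^{-1}, so e^{tA} = P e^{tJ} P^{-1}.

For a Jordan block J_k(λ), e^{tJ_k(λ)} = e^{λt} · (I + tN + t^2 N^2/2! + ... + t^{k-1} N^{k-1}/(k-1)!) where N is the nilpotent superdiagonal part.

Assembling the blocks and conjugating back gives the entries of e^{tA} as shown above.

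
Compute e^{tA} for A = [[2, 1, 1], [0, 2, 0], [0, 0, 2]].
A has Jordan form J = [[2, 1, 0], [0, 2, 0], [0, 0, 2]] with A = PJP^{-1}, so e^{tA} = P e^{tJ} P^{-1}.

For a Jordan block J_k(λ), e^{tJ_k(λ)} = e^{λt} · (I + tN + t^2 N^2/2! + ... + t^{k-1} N^{k-1}/(k-1)!) where N is the nilpotent superdiagonal part.

Assembling the blocks and conjugating back gives the entries of e^{tA} as shown above.

e^{tA} = [[e^{2*t}, t*e^{2*t}, t*e^{2*t}], [0, e^{2*t}, 0], [0, 0, e^{2*t}]]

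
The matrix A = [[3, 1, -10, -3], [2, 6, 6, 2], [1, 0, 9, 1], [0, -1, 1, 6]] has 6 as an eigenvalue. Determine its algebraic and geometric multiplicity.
algebraic multiplicity 4, geometric multiplicity 2

The characteristic polynomial is (x - 6)^4, so the factor x - 6 appears with exponent 4: the algebraic multiplicity is 4.

rank(A - 6I) = 2, so the eigenspace has dimension 4 - 2 = 2: the geometric multiplicity is 2.

Since 2 < 4, A is not diagonalizable.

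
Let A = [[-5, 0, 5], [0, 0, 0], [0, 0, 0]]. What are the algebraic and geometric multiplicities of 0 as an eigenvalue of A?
The characteristic polynomial is x^2(x + 5), so the factor x appears with exponent 2: the algebraic multiplicity is 2.

rank(A) = 1, so the eigenspace has dimension 3 - 1 = 2: the geometric multiplicity is 2.

algebraic multiplicity 2, geometric multiplicity 2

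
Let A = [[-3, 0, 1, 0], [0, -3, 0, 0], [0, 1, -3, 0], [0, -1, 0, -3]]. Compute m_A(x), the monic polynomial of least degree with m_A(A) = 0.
m_A(x) = (x + 3)^3

The characteristic polynomial factors as (x + 3)^4. The minimal polynomial is ∏(x - λ)^{k_λ} where k_λ is the size of the largest Jordan block at λ.

For λ = -3: rank(A + 3I) = 2, and the largest Jordan block has size 3 (the smallest k with rank((A + 3I)^k) = rank((A + 3I)^(k+1))).

So m_A(x) = (x + 3)^3.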